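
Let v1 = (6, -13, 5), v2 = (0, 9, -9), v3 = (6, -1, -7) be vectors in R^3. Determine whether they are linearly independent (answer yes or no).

no

Form the matrix with these vectors as rows and row reduce.
R3 ← R3 − R1: [0, 12, -12]
R3 ← R3 − (4/3)·R2: [0, 0, 0]
2 nonzero rows, so the 3 vectors span a space of dimension 2.
Since 2 < 3, the vectors are linearly dependent.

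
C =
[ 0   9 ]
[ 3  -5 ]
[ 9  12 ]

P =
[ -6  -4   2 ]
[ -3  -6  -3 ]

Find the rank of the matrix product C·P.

First compute CP:
[[-27, -54, -27],
 [ -3,  18,  21],
 [-90, -108, -18]]
Now row reduce the product.
R2 ← R2 − (1/9)·R1: [0, 24, 24]
R3 ← R3 − (10/3)·R1: [0, 72, 72]
R3 ← R3 − (3)·R2: [0, 0, 0]
2 nonzero rows, so rank(CP) = 2.

2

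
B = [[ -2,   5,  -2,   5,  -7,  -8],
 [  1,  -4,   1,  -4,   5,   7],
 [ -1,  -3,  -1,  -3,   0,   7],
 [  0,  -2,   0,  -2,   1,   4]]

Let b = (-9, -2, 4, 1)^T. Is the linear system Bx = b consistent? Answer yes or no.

Row reduce the augmented matrix [B | b].
R2 ← R2 + (1/2)·R1: [0, -3/2, 0, -3/2, 3/2, 3, -13/2]
R3 ← R3 − (1/2)·R1: [0, -11/2, 0, -11/2, 7/2, 11, 17/2]
R3 ← R3 − (11/3)·R2: [0, 0, 0, 0, -2, 0, 97/3]
R4 ← R4 − (4/3)·R2: [0, 0, 0, 0, -1, 0, 29/3]
R4 ← R4 − (1/2)·R3: [0, 0, 0, 0, 0, 0, -13/2]
The echelon form has 4 nonzero rows; the last pivot sits in the augmented column, so rank(B) = 3 but rank([B|b]) = 4.
Since the ranks differ, the system is inconsistent.

no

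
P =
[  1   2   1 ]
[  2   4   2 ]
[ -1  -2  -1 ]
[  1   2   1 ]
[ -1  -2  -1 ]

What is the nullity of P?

2

Row reduce to echelon form.
R2 ← R2 − (2)·R1: [0, 0, 0]
R3 ← R3 + R1: [0, 0, 0]
R4 ← R4 − R1: [0, 0, 0]
R5 ← R5 + R1: [0, 0, 0]
1 nonzero row, so rank(P) = 1.
P has 3 columns; by rank–nullity, nullity = 3 − 1 = 2.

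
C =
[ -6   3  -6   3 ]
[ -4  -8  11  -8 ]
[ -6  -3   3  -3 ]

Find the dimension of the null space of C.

Row reduce to echelon form.
R2 ← R2 − (2/3)·R1: [0, -10, 15, -10]
R3 ← R3 − R1: [0, -6, 9, -6]
R3 ← R3 − (3/5)·R2: [0, 0, 0, 0]
2 nonzero rows, so rank(C) = 2.
C has 4 columns; by rank–nullity, nullity = 4 − 2 = 2.

2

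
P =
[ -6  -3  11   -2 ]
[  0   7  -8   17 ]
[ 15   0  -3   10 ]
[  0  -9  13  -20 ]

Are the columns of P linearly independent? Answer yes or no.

Row reduce P to echelon form.
R3 ← R3 + (5/2)·R1: [0, -15/2, 49/2, 5]
R3 ← R3 + (15/14)·R2: [0, 0, 223/14, 325/14]
R4 ← R4 + (9/7)·R2: [0, 0, 19/7, 13/7]
R4 ← R4 − (38/223)·R3: [0, 0, 0, -468/223]
4 pivots among 4 columns.
Every column is a pivot column, so the columns are linearly independent.

yes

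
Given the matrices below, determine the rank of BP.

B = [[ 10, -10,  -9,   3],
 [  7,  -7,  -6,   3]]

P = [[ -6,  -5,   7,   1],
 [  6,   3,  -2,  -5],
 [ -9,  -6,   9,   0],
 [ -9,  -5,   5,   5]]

First compute BP:
[[-66, -41,  24,  75],
 [-57, -35,  24,  57]]
Now row reduce the product.
R2 ← R2 − (19/22)·R1: [0, 9/22, 36/11, -171/22]
2 nonzero rows, so rank(BP) = 2.

2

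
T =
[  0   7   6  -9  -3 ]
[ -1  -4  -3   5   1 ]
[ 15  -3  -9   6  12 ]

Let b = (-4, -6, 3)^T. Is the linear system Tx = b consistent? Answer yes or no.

no

Row reduce the augmented matrix [T | b].
Swap R1 ↔ R2
R3 ← R3 + (15)·R1: [0, -63, -54, 81, 27, -87]
R3 ← R3 + (9)·R2: [0, 0, 0, 0, 0, -123]
The echelon form has 3 nonzero rows; the last pivot sits in the augmented column, so rank(T) = 2 but rank([T|b]) = 3.
Since the ranks differ, the system is inconsistent.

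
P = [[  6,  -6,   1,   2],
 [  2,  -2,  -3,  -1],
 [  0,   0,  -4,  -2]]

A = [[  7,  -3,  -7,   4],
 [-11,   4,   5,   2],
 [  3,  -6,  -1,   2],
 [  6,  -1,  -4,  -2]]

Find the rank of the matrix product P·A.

First compute PA:
[[123, -50, -81,  10],
 [ 21,   5, -17,   0],
 [-24,  26,  12,  -4]]
Now row reduce the product.
R2 ← R2 − (7/41)·R1: [0, 555/41, -130/41, -70/41]
R3 ← R3 + (8/41)·R1: [0, 666/41, -156/41, -84/41]
R3 ← R3 − (6/5)·R2: [0, 0, 0, 0]
2 nonzero rows, so rank(PA) = 2.

2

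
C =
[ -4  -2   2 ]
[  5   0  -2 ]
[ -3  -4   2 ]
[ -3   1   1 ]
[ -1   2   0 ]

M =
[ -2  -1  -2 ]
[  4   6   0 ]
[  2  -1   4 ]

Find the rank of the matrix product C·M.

2

First compute CM:
[[  4, -10,  16],
 [-14,  -3, -18],
 [ -6, -23,  14],
 [ 12,   8,  10],
 [ 10,  13,   2]]
Now row reduce the product.
R2 ← R2 + (7/2)·R1: [0, -38, 38]
R3 ← R3 + (3/2)·R1: [0, -38, 38]
R4 ← R4 − (3)·R1: [0, 38, -38]
R5 ← R5 − (5/2)·R1: [0, 38, -38]
R3 ← R3 − R2: [0, 0, 0]
R4 ← R4 + R2: [0, 0, 0]
R5 ← R5 + R2: [0, 0, 0]
2 nonzero rows, so rank(CM) = 2.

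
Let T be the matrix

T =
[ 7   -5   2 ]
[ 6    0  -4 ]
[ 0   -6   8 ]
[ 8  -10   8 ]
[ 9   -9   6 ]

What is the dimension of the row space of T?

2

Row reduce to echelon form.
R2 ← R2 − (6/7)·R1: [0, 30/7, -40/7]
R4 ← R4 − (8/7)·R1: [0, -30/7, 40/7]
R5 ← R5 − (9/7)·R1: [0, -18/7, 24/7]
R3 ← R3 + (7/5)·R2: [0, 0, 0]
R4 ← R4 + R2: [0, 0, 0]
R5 ← R5 + (3/5)·R2: [0, 0, 0]
Echelon form has 2 nonzero rows, so rank(T) = 2.
The row space has dimension equal to the rank: 2.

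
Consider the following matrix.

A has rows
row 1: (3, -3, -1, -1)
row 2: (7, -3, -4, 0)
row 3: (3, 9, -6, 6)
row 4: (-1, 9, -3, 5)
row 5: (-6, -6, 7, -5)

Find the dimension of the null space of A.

Row reduce to echelon form.
R2 ← R2 − (7/3)·R1: [0, 4, -5/3, 7/3]
R3 ← R3 − R1: [0, 12, -5, 7]
R4 ← R4 + (1/3)·R1: [0, 8, -10/3, 14/3]
R5 ← R5 + (2)·R1: [0, -12, 5, -7]
R3 ← R3 − (3)·R2: [0, 0, 0, 0]
R4 ← R4 − (2)·R2: [0, 0, 0, 0]
R5 ← R5 + (3)·R2: [0, 0, 0, 0]
2 nonzero rows, so rank(A) = 2.
A has 4 columns; by rank–nullity, nullity = 4 − 2 = 2.

2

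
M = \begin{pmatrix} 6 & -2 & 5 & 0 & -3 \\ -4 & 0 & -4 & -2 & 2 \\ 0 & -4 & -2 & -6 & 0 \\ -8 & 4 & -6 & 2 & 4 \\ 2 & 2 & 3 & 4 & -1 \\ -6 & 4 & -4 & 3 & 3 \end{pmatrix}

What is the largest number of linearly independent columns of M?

Row reduce to echelon form.
R2 ← R2 + (2/3)·R1: [0, -4/3, -2/3, -2, 0]
R4 ← R4 + (4/3)·R1: [0, 4/3, 2/3, 2, 0]
R5 ← R5 − (1/3)·R1: [0, 8/3, 4/3, 4, 0]
R6 ← R6 + R1: [0, 2, 1, 3, 0]
R3 ← R3 − (3)·R2: [0, 0, 0, 0, 0]
R4 ← R4 + R2: [0, 0, 0, 0, 0]
R5 ← R5 + (2)·R2: [0, 0, 0, 0, 0]
R6 ← R6 + (3/2)·R2: [0, 0, 0, 0, 0]
Echelon form has 2 nonzero rows, so rank(M) = 2.
The rank gives the maximum number of linearly independent columns: 2.

2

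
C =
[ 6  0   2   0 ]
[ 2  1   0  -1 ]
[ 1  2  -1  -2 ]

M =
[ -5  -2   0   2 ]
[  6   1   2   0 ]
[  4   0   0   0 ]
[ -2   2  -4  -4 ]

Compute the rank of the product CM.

First compute CM:
[[-22, -12,   0,  12],
 [ -2,  -5,   6,   8],
 [  7,  -4,  12,  10]]
Now row reduce the product.
R2 ← R2 − (1/11)·R1: [0, -43/11, 6, 76/11]
R3 ← R3 + (7/22)·R1: [0, -86/11, 12, 152/11]
R3 ← R3 − (2)·R2: [0, 0, 0, 0]
2 nonzero rows, so rank(CM) = 2.

2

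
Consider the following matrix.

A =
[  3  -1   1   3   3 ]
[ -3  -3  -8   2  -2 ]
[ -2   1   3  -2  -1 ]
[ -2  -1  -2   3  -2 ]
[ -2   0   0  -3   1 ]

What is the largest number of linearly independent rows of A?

5

Row reduce to echelon form.
R2 ← R2 + R1: [0, -4, -7, 5, 1]
R3 ← R3 + (2/3)·R1: [0, 1/3, 11/3, 0, 1]
R4 ← R4 + (2/3)·R1: [0, -5/3, -4/3, 5, 0]
R5 ← R5 + (2/3)·R1: [0, -2/3, 2/3, -1, 3]
R3 ← R3 + (1/12)·R2: [0, 0, 37/12, 5/12, 13/12]
R4 ← R4 − (5/12)·R2: [0, 0, 19/12, 35/12, -5/12]
R5 ← R5 − (1/6)·R2: [0, 0, 11/6, -11/6, 17/6]
R4 ← R4 − (19/37)·R3: [0, 0, 0, 100/37, -36/37]
R5 ← R5 − (22/37)·R3: [0, 0, 0, -77/37, 81/37]
R5 ← R5 + (77/100)·R4: [0, 0, 0, 0, 36/25]
Echelon form has 5 nonzero rows, so rank(A) = 5.
The rank gives the maximum number of linearly independent rows: 5.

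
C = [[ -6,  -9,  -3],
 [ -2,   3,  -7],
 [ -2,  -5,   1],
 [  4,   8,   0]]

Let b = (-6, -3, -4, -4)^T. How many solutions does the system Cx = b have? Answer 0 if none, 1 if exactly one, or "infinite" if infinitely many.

Row reduce the augmented matrix [C | b].
R2 ← R2 − (1/3)·R1: [0, 6, -6, -1]
R3 ← R3 − (1/3)·R1: [0, -2, 2, -2]
R4 ← R4 + (2/3)·R1: [0, 2, -2, -8]
R3 ← R3 + (1/3)·R2: [0, 0, 0, -7/3]
R4 ← R4 − (1/3)·R2: [0, 0, 0, -23/3]
R4 ← R4 − (23/7)·R3: [0, 0, 0, 0]
The echelon form has 3 nonzero rows; the last pivot sits in the augmented column, so rank(C) = 2 but rank([C|b]) = 3.
Since the ranks differ, the system is inconsistent.
It has no solutions.

0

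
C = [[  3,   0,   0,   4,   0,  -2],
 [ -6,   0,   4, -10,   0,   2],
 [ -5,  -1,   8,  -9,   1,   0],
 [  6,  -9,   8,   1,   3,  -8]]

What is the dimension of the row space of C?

Row reduce to echelon form.
R2 ← R2 + (2)·R1: [0, 0, 4, -2, 0, -2]
R3 ← R3 + (5/3)·R1: [0, -1, 8, -7/3, 1, -10/3]
R4 ← R4 − (2)·R1: [0, -9, 8, -7, 3, -4]
Swap R2 ↔ R3
R4 ← R4 − (9)·R2: [0, 0, -64, 14, -6, 26]
R4 ← R4 + (16)·R3: [0, 0, 0, -18, -6, -6]
Echelon form has 4 nonzero rows, so rank(C) = 4.
The row space has dimension equal to the rank: 4.

4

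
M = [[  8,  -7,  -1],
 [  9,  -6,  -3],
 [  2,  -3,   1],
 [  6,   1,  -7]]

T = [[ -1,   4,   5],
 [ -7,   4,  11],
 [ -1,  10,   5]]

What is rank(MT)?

2

First compute MT:
[[ 42,  -6, -42],
 [ 36, -18, -36],
 [ 18,   6, -18],
 [ -6, -42,   6]]
Now row reduce the product.
R2 ← R2 − (6/7)·R1: [0, -90/7, 0]
R3 ← R3 − (3/7)·R1: [0, 60/7, 0]
R4 ← R4 + (1/7)·R1: [0, -300/7, 0]
R3 ← R3 + (2/3)·R2: [0, 0, 0]
R4 ← R4 − (10/3)·R2: [0, 0, 0]
2 nonzero rows, so rank(MT) = 2.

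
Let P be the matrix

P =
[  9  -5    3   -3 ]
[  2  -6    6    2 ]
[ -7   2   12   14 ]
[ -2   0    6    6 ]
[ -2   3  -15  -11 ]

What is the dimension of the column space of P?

Row reduce to echelon form.
R2 ← R2 − (2/9)·R1: [0, -44/9, 16/3, 8/3]
R3 ← R3 + (7/9)·R1: [0, -17/9, 43/3, 35/3]
R4 ← R4 + (2/9)·R1: [0, -10/9, 20/3, 16/3]
R5 ← R5 + (2/9)·R1: [0, 17/9, -43/3, -35/3]
R3 ← R3 − (17/44)·R2: [0, 0, 135/11, 117/11]
R4 ← R4 − (5/22)·R2: [0, 0, 60/11, 52/11]
R5 ← R5 + (17/44)·R2: [0, 0, -135/11, -117/11]
R4 ← R4 − (4/9)·R3: [0, 0, 0, 0]
R5 ← R5 + R3: [0, 0, 0, 0]
Echelon form has 3 nonzero rows, so rank(P) = 3.
The column space has dimension equal to the rank: 3.

3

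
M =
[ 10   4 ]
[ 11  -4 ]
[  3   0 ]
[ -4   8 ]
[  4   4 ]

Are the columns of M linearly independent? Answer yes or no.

yes

Row reduce M to echelon form.
R2 ← R2 − (11/10)·R1: [0, -42/5]
R3 ← R3 − (3/10)·R1: [0, -6/5]
R4 ← R4 + (2/5)·R1: [0, 48/5]
R5 ← R5 − (2/5)·R1: [0, 12/5]
R3 ← R3 − (1/7)·R2: [0, 0]
R4 ← R4 + (8/7)·R2: [0, 0]
R5 ← R5 + (2/7)·R2: [0, 0]
2 pivots among 2 columns.
Every column is a pivot column, so the columns are linearly independent.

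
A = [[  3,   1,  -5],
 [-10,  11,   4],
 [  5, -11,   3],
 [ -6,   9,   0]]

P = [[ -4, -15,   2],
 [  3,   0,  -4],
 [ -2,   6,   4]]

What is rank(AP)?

First compute AP:
[[  1, -75, -18],
 [ 65, 174, -48],
 [-59, -57,  66],
 [ 51,  90, -48]]
Now row reduce the product.
R2 ← R2 − (65)·R1: [0, 5049, 1122]
R3 ← R3 + (59)·R1: [0, -4482, -996]
R4 ← R4 − (51)·R1: [0, 3915, 870]
R3 ← R3 + (166/187)·R2: [0, 0, 0]
R4 ← R4 − (145/187)·R2: [0, 0, 0]
2 nonzero rows, so rank(AP) = 2.

2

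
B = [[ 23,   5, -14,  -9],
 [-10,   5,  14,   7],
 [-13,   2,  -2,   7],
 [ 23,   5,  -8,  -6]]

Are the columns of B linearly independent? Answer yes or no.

Row reduce B to echelon form.
R2 ← R2 + (10/23)·R1: [0, 165/23, 182/23, 71/23]
R3 ← R3 + (13/23)·R1: [0, 111/23, -228/23, 44/23]
R4 ← R4 − R1: [0, 0, 6, 3]
R3 ← R3 − (37/55)·R2: [0, 0, -838/55, -9/55]
R4 ← R4 + (165/419)·R3: [0, 0, 0, 1230/419]
4 pivots among 4 columns.
Every column is a pivot column, so the columns are linearly independent.

yes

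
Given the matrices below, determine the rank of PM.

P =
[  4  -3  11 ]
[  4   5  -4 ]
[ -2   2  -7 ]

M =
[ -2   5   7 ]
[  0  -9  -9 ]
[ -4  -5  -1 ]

2

First compute PM:
[[-52,  -8,  44],
 [  8,  -5, -13],
 [ 32,   7, -25]]
Now row reduce the product.
R2 ← R2 + (2/13)·R1: [0, -81/13, -81/13]
R3 ← R3 + (8/13)·R1: [0, 27/13, 27/13]
R3 ← R3 + (1/3)·R2: [0, 0, 0]
2 nonzero rows, so rank(PM) = 2.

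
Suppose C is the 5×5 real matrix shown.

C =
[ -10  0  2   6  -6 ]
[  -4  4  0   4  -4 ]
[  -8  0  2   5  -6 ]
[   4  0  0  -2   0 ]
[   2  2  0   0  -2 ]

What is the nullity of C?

Row reduce to echelon form.
R2 ← R2 − (2/5)·R1: [0, 4, -4/5, 8/5, -8/5]
R3 ← R3 − (4/5)·R1: [0, 0, 2/5, 1/5, -6/5]
R4 ← R4 + (2/5)·R1: [0, 0, 4/5, 2/5, -12/5]
R5 ← R5 + (1/5)·R1: [0, 2, 2/5, 6/5, -16/5]
R5 ← R5 − (1/2)·R2: [0, 0, 4/5, 2/5, -12/5]
R4 ← R4 − (2)·R3: [0, 0, 0, 0, 0]
R5 ← R5 − (2)·R3: [0, 0, 0, 0, 0]
3 nonzero rows, so rank(C) = 3.
C has 5 columns; by rank–nullity, nullity = 5 − 3 = 2.

2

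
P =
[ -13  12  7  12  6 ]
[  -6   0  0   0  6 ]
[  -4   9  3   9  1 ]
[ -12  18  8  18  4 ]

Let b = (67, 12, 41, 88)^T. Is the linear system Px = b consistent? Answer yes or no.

Row reduce the augmented matrix [P | b].
R2 ← R2 − (6/13)·R1: [0, -72/13, -42/13, -72/13, 42/13, -246/13]
R3 ← R3 − (4/13)·R1: [0, 69/13, 11/13, 69/13, -11/13, 265/13]
R4 ← R4 − (12/13)·R1: [0, 90/13, 20/13, 90/13, -20/13, 340/13]
R3 ← R3 + (23/24)·R2: [0, 0, -9/4, 0, 9/4, 9/4]
R4 ← R4 + (5/4)·R2: [0, 0, -5/2, 0, 5/2, 5/2]
R4 ← R4 − (10/9)·R3: [0, 0, 0, 0, 0, 0]
The echelon form has 3 nonzero rows, and every pivot lies in the first 5 columns, so rank(P) = rank([P|b]) = 3.
The system is consistent.

yes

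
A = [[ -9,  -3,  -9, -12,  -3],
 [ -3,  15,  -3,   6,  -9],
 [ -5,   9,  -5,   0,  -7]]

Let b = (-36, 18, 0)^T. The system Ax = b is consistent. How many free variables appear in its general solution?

3

Row reduce the augmented matrix [A | b].
R2 ← R2 − (1/3)·R1: [0, 16, 0, 10, -8, 30]
R3 ← R3 − (5/9)·R1: [0, 32/3, 0, 20/3, -16/3, 20]
R3 ← R3 − (2/3)·R2: [0, 0, 0, 0, 0, 0]
The echelon form has 2 nonzero rows, and every pivot lies in the first 5 columns, so rank(A) = rank([A|b]) = 2.
The system is consistent.
Free variables = (unknowns) − (rank) = 5 − 2 = 3.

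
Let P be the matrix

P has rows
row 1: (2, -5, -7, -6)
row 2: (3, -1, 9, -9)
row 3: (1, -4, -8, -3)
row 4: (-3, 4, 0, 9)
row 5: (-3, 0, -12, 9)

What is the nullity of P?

2

Row reduce to echelon form.
R2 ← R2 − (3/2)·R1: [0, 13/2, 39/2, 0]
R3 ← R3 − (1/2)·R1: [0, -3/2, -9/2, 0]
R4 ← R4 + (3/2)·R1: [0, -7/2, -21/2, 0]
R5 ← R5 + (3/2)·R1: [0, -15/2, -45/2, 0]
R3 ← R3 + (3/13)·R2: [0, 0, 0, 0]
R4 ← R4 + (7/13)·R2: [0, 0, 0, 0]
R5 ← R5 + (15/13)·R2: [0, 0, 0, 0]
2 nonzero rows, so rank(P) = 2.
P has 4 columns; by rank–nullity, nullity = 4 − 2 = 2.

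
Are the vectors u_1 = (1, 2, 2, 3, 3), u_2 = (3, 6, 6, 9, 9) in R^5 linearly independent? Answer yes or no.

no

Form the matrix with these vectors as rows and row reduce.
R2 ← R2 − (3)·R1: [0, 0, 0, 0, 0]
1 nonzero row, so the 2 vectors span a space of dimension 1.
Since 1 < 2, the vectors are linearly dependent.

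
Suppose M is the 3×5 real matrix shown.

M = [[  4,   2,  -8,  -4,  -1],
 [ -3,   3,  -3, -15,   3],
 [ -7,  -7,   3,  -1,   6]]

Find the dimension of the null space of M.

2

Row reduce to echelon form.
R2 ← R2 + (3/4)·R1: [0, 9/2, -9, -18, 9/4]
R3 ← R3 + (7/4)·R1: [0, -7/2, -11, -8, 17/4]
R3 ← R3 + (7/9)·R2: [0, 0, -18, -22, 6]
3 nonzero rows, so rank(M) = 3.
M has 5 columns; by rank–nullity, nullity = 5 − 3 = 2.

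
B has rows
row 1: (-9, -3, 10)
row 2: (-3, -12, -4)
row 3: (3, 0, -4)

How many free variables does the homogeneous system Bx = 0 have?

1

Row reduce to echelon form.
R2 ← R2 − (1/3)·R1: [0, -11, -22/3]
R3 ← R3 + (1/3)·R1: [0, -1, -2/3]
R3 ← R3 − (1/11)·R2: [0, 0, 0]
2 nonzero rows, so rank(B) = 2.
B has 3 columns; by rank–nullity, nullity = 3 − 2 = 1.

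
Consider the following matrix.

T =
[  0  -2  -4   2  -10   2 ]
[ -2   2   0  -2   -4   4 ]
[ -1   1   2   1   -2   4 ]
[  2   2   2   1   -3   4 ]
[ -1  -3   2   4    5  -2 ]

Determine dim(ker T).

Row reduce to echelon form.
Swap R1 ↔ R2
R3 ← R3 − (1/2)·R1: [0, 0, 2, 2, 0, 2]
R4 ← R4 + R1: [0, 4, 2, -1, -7, 8]
R5 ← R5 − (1/2)·R1: [0, -4, 2, 5, 7, -4]
R4 ← R4 + (2)·R2: [0, 0, -6, 3, -27, 12]
R5 ← R5 − (2)·R2: [0, 0, 10, 1, 27, -8]
R4 ← R4 + (3)·R3: [0, 0, 0, 9, -27, 18]
R5 ← R5 − (5)·R3: [0, 0, 0, -9, 27, -18]
R5 ← R5 + R4: [0, 0, 0, 0, 0, 0]
4 nonzero rows, so rank(T) = 4.
T has 6 columns; by rank–nullity, nullity = 6 − 4 = 2.

2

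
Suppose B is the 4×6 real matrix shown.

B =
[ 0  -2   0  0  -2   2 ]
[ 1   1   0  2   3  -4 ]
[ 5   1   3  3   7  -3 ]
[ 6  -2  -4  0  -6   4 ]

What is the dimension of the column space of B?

4

Row reduce to echelon form.
Swap R1 ↔ R2
R3 ← R3 − (5)·R1: [0, -4, 3, -7, -8, 17]
R4 ← R4 − (6)·R1: [0, -8, -4, -12, -24, 28]
R3 ← R3 − (2)·R2: [0, 0, 3, -7, -4, 13]
R4 ← R4 − (4)·R2: [0, 0, -4, -12, -16, 20]
R4 ← R4 + (4/3)·R3: [0, 0, 0, -64/3, -64/3, 112/3]
Echelon form has 4 nonzero rows, so rank(B) = 4.
The column space has dimension equal to the rank: 4.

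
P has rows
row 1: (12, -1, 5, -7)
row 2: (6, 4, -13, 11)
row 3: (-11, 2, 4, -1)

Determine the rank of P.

Row reduce to echelon form.
R2 ← R2 − (1/2)·R1: [0, 9/2, -31/2, 29/2]
R3 ← R3 + (11/12)·R1: [0, 13/12, 103/12, -89/12]
R3 ← R3 − (13/54)·R2: [0, 0, 665/54, -589/54]
Echelon form has 3 nonzero rows, so rank(P) = 3.

3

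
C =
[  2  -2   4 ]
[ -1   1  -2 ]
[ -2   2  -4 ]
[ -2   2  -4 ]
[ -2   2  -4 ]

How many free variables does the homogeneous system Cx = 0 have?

2

Row reduce to echelon form.
R2 ← R2 + (1/2)·R1: [0, 0, 0]
R3 ← R3 + R1: [0, 0, 0]
R4 ← R4 + R1: [0, 0, 0]
R5 ← R5 + R1: [0, 0, 0]
1 nonzero row, so rank(C) = 1.
C has 3 columns; by rank–nullity, nullity = 3 − 1 = 2.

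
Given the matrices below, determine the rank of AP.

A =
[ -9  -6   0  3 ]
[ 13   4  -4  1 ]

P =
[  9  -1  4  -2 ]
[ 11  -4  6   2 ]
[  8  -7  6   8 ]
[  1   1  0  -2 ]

2

First compute AP:
[[-144,  36, -72,   0],
 [130,   0,  52, -52]]
Now row reduce the product.
R2 ← R2 + (65/72)·R1: [0, 65/2, -13, -52]
2 nonzero rows, so rank(AP) = 2.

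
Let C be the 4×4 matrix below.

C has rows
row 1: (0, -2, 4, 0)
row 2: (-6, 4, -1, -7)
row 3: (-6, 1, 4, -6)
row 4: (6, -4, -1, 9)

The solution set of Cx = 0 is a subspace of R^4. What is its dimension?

Row reduce to echelon form.
Swap R1 ↔ R2
R3 ← R3 − R1: [0, -3, 5, 1]
R4 ← R4 + R1: [0, 0, -2, 2]
R3 ← R3 − (3/2)·R2: [0, 0, -1, 1]
R4 ← R4 − (2)·R3: [0, 0, 0, 0]
3 nonzero rows, so rank(C) = 3.
C has 4 columns; by rank–nullity, nullity = 4 − 3 = 1.

1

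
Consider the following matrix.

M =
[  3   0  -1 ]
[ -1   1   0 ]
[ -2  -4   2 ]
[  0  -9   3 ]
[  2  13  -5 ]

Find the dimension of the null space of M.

1

Row reduce to echelon form.
R2 ← R2 + (1/3)·R1: [0, 1, -1/3]
R3 ← R3 + (2/3)·R1: [0, -4, 4/3]
R5 ← R5 − (2/3)·R1: [0, 13, -13/3]
R3 ← R3 + (4)·R2: [0, 0, 0]
R4 ← R4 + (9)·R2: [0, 0, 0]
R5 ← R5 − (13)·R2: [0, 0, 0]
2 nonzero rows, so rank(M) = 2.
M has 3 columns; by rank–nullity, nullity = 3 − 2 = 1.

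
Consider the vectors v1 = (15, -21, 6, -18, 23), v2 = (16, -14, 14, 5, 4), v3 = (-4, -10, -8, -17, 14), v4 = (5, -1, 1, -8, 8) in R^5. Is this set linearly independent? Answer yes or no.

Form the matrix with these vectors as rows and row reduce.
R2 ← R2 − (16/15)·R1: [0, 42/5, 38/5, 121/5, -308/15]
R3 ← R3 + (4/15)·R1: [0, -78/5, -32/5, -109/5, 302/15]
R4 ← R4 − (1/3)·R1: [0, 6, -1, -2, 1/3]
R3 ← R3 + (13/7)·R2: [0, 0, 54/7, 162/7, -18]
R4 ← R4 − (5/7)·R2: [0, 0, -45/7, -135/7, 15]
R4 ← R4 + (5/6)·R3: [0, 0, 0, 0, 0]
3 nonzero rows, so the 4 vectors span a space of dimension 3.
Since 3 < 4, the vectors are linearly dependent.

no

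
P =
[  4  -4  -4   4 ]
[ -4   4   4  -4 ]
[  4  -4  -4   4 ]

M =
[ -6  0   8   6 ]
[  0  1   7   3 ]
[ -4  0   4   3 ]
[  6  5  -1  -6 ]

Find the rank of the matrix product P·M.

First compute PM:
[[ 16,  16, -16, -24],
 [-16, -16,  16,  24],
 [ 16,  16, -16, -24]]
Now row reduce the product.
R2 ← R2 + R1: [0, 0, 0, 0]
R3 ← R3 − R1: [0, 0, 0, 0]
1 nonzero row, so rank(PM) = 1.

1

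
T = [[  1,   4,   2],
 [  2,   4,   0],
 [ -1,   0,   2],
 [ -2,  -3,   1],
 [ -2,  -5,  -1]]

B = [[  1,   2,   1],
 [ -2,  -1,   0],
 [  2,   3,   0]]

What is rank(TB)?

2

First compute TB:
[[ -3,   4,   1],
 [ -6,   0,   2],
 [  3,   4,  -1],
 [  6,   2,  -2],
 [  6,  -2,  -2]]
Now row reduce the product.
R2 ← R2 − (2)·R1: [0, -8, 0]
R3 ← R3 + R1: [0, 8, 0]
R4 ← R4 + (2)·R1: [0, 10, 0]
R5 ← R5 + (2)·R1: [0, 6, 0]
R3 ← R3 + R2: [0, 0, 0]
R4 ← R4 + (5/4)·R2: [0, 0, 0]
R5 ← R5 + (3/4)·R2: [0, 0, 0]
2 nonzero rows, so rank(TB) = 2.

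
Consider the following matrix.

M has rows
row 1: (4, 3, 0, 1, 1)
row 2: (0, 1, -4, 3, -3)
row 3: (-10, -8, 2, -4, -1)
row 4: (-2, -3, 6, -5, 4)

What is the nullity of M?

Row reduce to echelon form.
R3 ← R3 + (5/2)·R1: [0, -1/2, 2, -3/2, 3/2]
R4 ← R4 + (1/2)·R1: [0, -3/2, 6, -9/2, 9/2]
R3 ← R3 + (1/2)·R2: [0, 0, 0, 0, 0]
R4 ← R4 + (3/2)·R2: [0, 0, 0, 0, 0]
2 nonzero rows, so rank(M) = 2.
M has 5 columns; by rank–nullity, nullity = 5 − 2 = 3.

3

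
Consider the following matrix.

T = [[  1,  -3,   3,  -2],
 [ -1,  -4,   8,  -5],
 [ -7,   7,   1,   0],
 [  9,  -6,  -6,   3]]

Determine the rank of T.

Row reduce to echelon form.
R2 ← R2 + R1: [0, -7, 11, -7]
R3 ← R3 + (7)·R1: [0, -14, 22, -14]
R4 ← R4 − (9)·R1: [0, 21, -33, 21]
R3 ← R3 − (2)·R2: [0, 0, 0, 0]
R4 ← R4 + (3)·R2: [0, 0, 0, 0]
Echelon form has 2 nonzero rows, so rank(T) = 2.

2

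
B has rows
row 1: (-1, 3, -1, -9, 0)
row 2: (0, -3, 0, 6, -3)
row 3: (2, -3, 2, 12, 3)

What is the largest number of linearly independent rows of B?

2

Row reduce to echelon form.
R3 ← R3 + (2)·R1: [0, 3, 0, -6, 3]
R3 ← R3 + R2: [0, 0, 0, 0, 0]
Echelon form has 2 nonzero rows, so rank(B) = 2.
The rank gives the maximum number of linearly independent rows: 2.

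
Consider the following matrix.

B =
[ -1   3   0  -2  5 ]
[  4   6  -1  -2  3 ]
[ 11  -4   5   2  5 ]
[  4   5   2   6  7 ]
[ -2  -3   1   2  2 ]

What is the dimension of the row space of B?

Row reduce to echelon form.
R2 ← R2 + (4)·R1: [0, 18, -1, -10, 23]
R3 ← R3 + (11)·R1: [0, 29, 5, -20, 60]
R4 ← R4 + (4)·R1: [0, 17, 2, -2, 27]
R5 ← R5 − (2)·R1: [0, -9, 1, 6, -8]
R3 ← R3 − (29/18)·R2: [0, 0, 119/18, -35/9, 413/18]
R4 ← R4 − (17/18)·R2: [0, 0, 53/18, 67/9, 95/18]
R5 ← R5 + (1/2)·R2: [0, 0, 1/2, 1, 7/2]
R4 ← R4 − (53/119)·R3: [0, 0, 0, 156/17, -84/17]
R5 ← R5 − (9/119)·R3: [0, 0, 0, 22/17, 30/17]
R5 ← R5 − (11/78)·R4: [0, 0, 0, 0, 32/13]
Echelon form has 5 nonzero rows, so rank(B) = 5.
The row space has dimension equal to the rank: 5.

5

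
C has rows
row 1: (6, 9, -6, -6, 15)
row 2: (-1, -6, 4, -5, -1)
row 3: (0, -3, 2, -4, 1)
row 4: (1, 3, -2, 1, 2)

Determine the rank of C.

2

Row reduce to echelon form.
R2 ← R2 + (1/6)·R1: [0, -9/2, 3, -6, 3/2]
R4 ← R4 − (1/6)·R1: [0, 3/2, -1, 2, -1/2]
R3 ← R3 − (2/3)·R2: [0, 0, 0, 0, 0]
R4 ← R4 + (1/3)·R2: [0, 0, 0, 0, 0]
Echelon form has 2 nonzero rows, so rank(C) = 2.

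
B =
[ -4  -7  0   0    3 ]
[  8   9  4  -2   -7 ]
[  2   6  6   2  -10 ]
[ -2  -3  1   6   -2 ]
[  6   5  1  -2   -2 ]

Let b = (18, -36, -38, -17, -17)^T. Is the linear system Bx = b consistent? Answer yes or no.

yes

Row reduce the augmented matrix [B | b].
R2 ← R2 + (2)·R1: [0, -5, 4, -2, -1, 0]
R3 ← R3 + (1/2)·R1: [0, 5/2, 6, 2, -17/2, -29]
R4 ← R4 − (1/2)·R1: [0, 1/2, 1, 6, -7/2, -26]
R5 ← R5 + (3/2)·R1: [0, -11/2, 1, -2, 5/2, 10]
R3 ← R3 + (1/2)·R2: [0, 0, 8, 1, -9, -29]
R4 ← R4 + (1/10)·R2: [0, 0, 7/5, 29/5, -18/5, -26]
R5 ← R5 − (11/10)·R2: [0, 0, -17/5, 1/5, 18/5, 10]
R4 ← R4 − (7/40)·R3: [0, 0, 0, 45/8, -81/40, -837/40]
R5 ← R5 + (17/40)·R3: [0, 0, 0, 5/8, -9/40, -93/40]
R5 ← R5 − (1/9)·R4: [0, 0, 0, 0, 0, 0]
The echelon form has 4 nonzero rows, and every pivot lies in the first 5 columns, so rank(B) = rank([B|b]) = 4.
The system is consistent.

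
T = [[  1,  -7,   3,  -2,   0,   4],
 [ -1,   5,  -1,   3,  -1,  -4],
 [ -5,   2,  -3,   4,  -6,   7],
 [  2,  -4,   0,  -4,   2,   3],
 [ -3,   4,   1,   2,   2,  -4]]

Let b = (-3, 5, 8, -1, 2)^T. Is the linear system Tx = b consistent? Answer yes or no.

no

Row reduce the augmented matrix [T | b].
R2 ← R2 + R1: [0, -2, 2, 1, -1, 0, 2]
R3 ← R3 + (5)·R1: [0, -33, 12, -6, -6, 27, -7]
R4 ← R4 − (2)·R1: [0, 10, -6, 0, 2, -5, 5]
R5 ← R5 + (3)·R1: [0, -17, 10, -4, 2, 8, -7]
R3 ← R3 − (33/2)·R2: [0, 0, -21, -45/2, 21/2, 27, -40]
R4 ← R4 + (5)·R2: [0, 0, 4, 5, -3, -5, 15]
R5 ← R5 − (17/2)·R2: [0, 0, -7, -25/2, 21/2, 8, -24]
R4 ← R4 + (4/21)·R3: [0, 0, 0, 5/7, -1, 1/7, 155/21]
R5 ← R5 − (1/3)·R3: [0, 0, 0, -5, 7, -1, -32/3]
R5 ← R5 + (7)·R4: [0, 0, 0, 0, 0, 0, 41]
The echelon form has 5 nonzero rows; the last pivot sits in the augmented column, so rank(T) = 4 but rank([T|b]) = 5.
Since the ranks differ, the system is inconsistent.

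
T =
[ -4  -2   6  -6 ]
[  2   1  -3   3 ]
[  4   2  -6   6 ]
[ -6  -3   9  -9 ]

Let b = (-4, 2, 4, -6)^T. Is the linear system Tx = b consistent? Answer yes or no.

yes

Row reduce the augmented matrix [T | b].
R2 ← R2 + (1/2)·R1: [0, 0, 0, 0, 0]
R3 ← R3 + R1: [0, 0, 0, 0, 0]
R4 ← R4 − (3/2)·R1: [0, 0, 0, 0, 0]
The echelon form has 1 nonzero rows, and every pivot lies in the first 4 columns, so rank(T) = rank([T|b]) = 1.
The system is consistent.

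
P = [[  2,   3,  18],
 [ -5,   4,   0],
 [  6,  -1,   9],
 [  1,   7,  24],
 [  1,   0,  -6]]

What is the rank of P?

3

Row reduce to echelon form.
R2 ← R2 + (5/2)·R1: [0, 23/2, 45]
R3 ← R3 − (3)·R1: [0, -10, -45]
R4 ← R4 − (1/2)·R1: [0, 11/2, 15]
R5 ← R5 − (1/2)·R1: [0, -3/2, -15]
R3 ← R3 + (20/23)·R2: [0, 0, -135/23]
R4 ← R4 − (11/23)·R2: [0, 0, -150/23]
R5 ← R5 + (3/23)·R2: [0, 0, -210/23]
R4 ← R4 − (10/9)·R3: [0, 0, 0]
R5 ← R5 − (14/9)·R3: [0, 0, 0]
Echelon form has 3 nonzero rows, so rank(P) = 3.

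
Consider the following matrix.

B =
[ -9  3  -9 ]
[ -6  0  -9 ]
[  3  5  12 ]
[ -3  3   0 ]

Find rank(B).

Row reduce to echelon form.
R2 ← R2 − (2/3)·R1: [0, -2, -3]
R3 ← R3 + (1/3)·R1: [0, 6, 9]
R4 ← R4 − (1/3)·R1: [0, 2, 3]
R3 ← R3 + (3)·R2: [0, 0, 0]
R4 ← R4 + R2: [0, 0, 0]
Echelon form has 2 nonzero rows, so rank(B) = 2.

2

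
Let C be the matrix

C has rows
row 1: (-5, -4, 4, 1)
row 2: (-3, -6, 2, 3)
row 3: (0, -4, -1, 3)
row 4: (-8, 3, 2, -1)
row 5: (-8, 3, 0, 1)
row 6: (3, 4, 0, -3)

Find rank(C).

4

Row reduce to echelon form.
R2 ← R2 − (3/5)·R1: [0, -18/5, -2/5, 12/5]
R4 ← R4 − (8/5)·R1: [0, 47/5, -22/5, -13/5]
R5 ← R5 − (8/5)·R1: [0, 47/5, -32/5, -3/5]
R6 ← R6 + (3/5)·R1: [0, 8/5, 12/5, -12/5]
R3 ← R3 − (10/9)·R2: [0, 0, -5/9, 1/3]
R4 ← R4 + (47/18)·R2: [0, 0, -49/9, 11/3]
R5 ← R5 + (47/18)·R2: [0, 0, -67/9, 17/3]
R6 ← R6 + (4/9)·R2: [0, 0, 20/9, -4/3]
R4 ← R4 − (49/5)·R3: [0, 0, 0, 2/5]
R5 ← R5 − (67/5)·R3: [0, 0, 0, 6/5]
R6 ← R6 + (4)·R3: [0, 0, 0, 0]
R5 ← R5 − (3)·R4: [0, 0, 0, 0]
Echelon form has 4 nonzero rows, so rank(C) = 4.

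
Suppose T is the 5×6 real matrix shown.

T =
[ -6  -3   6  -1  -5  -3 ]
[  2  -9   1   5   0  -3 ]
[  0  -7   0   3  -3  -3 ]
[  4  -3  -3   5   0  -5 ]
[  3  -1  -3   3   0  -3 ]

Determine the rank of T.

4

Row reduce to echelon form.
R2 ← R2 + (1/3)·R1: [0, -10, 3, 14/3, -5/3, -4]
R4 ← R4 + (2/3)·R1: [0, -5, 1, 13/3, -10/3, -7]
R5 ← R5 + (1/2)·R1: [0, -5/2, 0, 5/2, -5/2, -9/2]
R3 ← R3 − (7/10)·R2: [0, 0, -21/10, -4/15, -11/6, -1/5]
R4 ← R4 − (1/2)·R2: [0, 0, -1/2, 2, -5/2, -5]
R5 ← R5 − (1/4)·R2: [0, 0, -3/4, 4/3, -25/12, -7/2]
R4 ← R4 − (5/21)·R3: [0, 0, 0, 130/63, -130/63, -104/21]
R5 ← R5 − (5/14)·R3: [0, 0, 0, 10/7, -10/7, -24/7]
R5 ← R5 − (9/13)·R4: [0, 0, 0, 0, 0, 0]
Echelon form has 4 nonzero rows, so rank(T) = 4.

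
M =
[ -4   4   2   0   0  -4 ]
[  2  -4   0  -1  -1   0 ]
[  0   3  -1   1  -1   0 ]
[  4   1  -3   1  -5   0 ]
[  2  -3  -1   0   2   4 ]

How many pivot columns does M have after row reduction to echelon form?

Row reduce to echelon form.
R2 ← R2 + (1/2)·R1: [0, -2, 1, -1, -1, -2]
R4 ← R4 + R1: [0, 5, -1, 1, -5, -4]
R5 ← R5 + (1/2)·R1: [0, -1, 0, 0, 2, 2]
R3 ← R3 + (3/2)·R2: [0, 0, 1/2, -1/2, -5/2, -3]
R4 ← R4 + (5/2)·R2: [0, 0, 3/2, -3/2, -15/2, -9]
R5 ← R5 − (1/2)·R2: [0, 0, -1/2, 1/2, 5/2, 3]
R4 ← R4 − (3)·R3: [0, 0, 0, 0, 0, 0]
R5 ← R5 + R3: [0, 0, 0, 0, 0, 0]
Echelon form has 3 nonzero rows, so rank(M) = 3.
Each nonzero row contributes one pivot column: 3 pivot columns.

3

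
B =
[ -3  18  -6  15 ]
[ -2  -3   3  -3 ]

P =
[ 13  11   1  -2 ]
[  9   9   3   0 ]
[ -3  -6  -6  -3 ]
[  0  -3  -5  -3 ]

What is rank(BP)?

2

First compute BP:
[[141, 120,  12, -21],
 [-62, -58, -14,   4]]
Now row reduce the product.
R2 ← R2 + (62/141)·R1: [0, -246/47, -410/47, -246/47]
2 nonzero rows, so rank(BP) = 2.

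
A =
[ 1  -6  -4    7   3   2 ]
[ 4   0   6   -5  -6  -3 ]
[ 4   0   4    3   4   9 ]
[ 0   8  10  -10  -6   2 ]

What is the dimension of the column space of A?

4

Row reduce to echelon form.
R2 ← R2 − (4)·R1: [0, 24, 22, -33, -18, -11]
R3 ← R3 − (4)·R1: [0, 24, 20, -25, -8, 1]
R3 ← R3 − R2: [0, 0, -2, 8, 10, 12]
R4 ← R4 − (1/3)·R2: [0, 0, 8/3, 1, 0, 17/3]
R4 ← R4 + (4/3)·R3: [0, 0, 0, 35/3, 40/3, 65/3]
Echelon form has 4 nonzero rows, so rank(A) = 4.
The column space has dimension equal to the rank: 4.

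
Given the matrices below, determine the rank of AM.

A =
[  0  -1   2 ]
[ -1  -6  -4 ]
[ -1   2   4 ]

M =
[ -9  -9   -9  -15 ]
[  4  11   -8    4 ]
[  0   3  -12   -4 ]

First compute AM:
[[ -4,  -5, -16, -12],
 [-15, -69, 105,   7],
 [ 17,  43, -55,   7]]
Now row reduce the product.
R2 ← R2 − (15/4)·R1: [0, -201/4, 165, 52]
R3 ← R3 + (17/4)·R1: [0, 87/4, -123, -44]
R3 ← R3 + (29/67)·R2: [0, 0, -3456/67, -1440/67]
3 nonzero rows, so rank(AM) = 3.

3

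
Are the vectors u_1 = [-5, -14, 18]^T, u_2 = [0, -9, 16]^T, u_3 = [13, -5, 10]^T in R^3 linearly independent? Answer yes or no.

yes

Form the matrix with these vectors as rows and row reduce.
R3 ← R3 + (13/5)·R1: [0, -207/5, 284/5]
R3 ← R3 − (23/5)·R2: [0, 0, -84/5]
3 nonzero rows, so the 3 vectors span a space of dimension 3.
Since 3 = 3, the vectors are linearly independent.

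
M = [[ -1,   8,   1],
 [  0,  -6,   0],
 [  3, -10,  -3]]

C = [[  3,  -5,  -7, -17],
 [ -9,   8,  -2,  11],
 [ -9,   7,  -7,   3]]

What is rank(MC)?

First compute MC:
[[-84,  76, -16, 108],
 [ 54, -48,  12, -66],
 [126, -116,  20, -170]]
Now row reduce the product.
R2 ← R2 + (9/14)·R1: [0, 6/7, 12/7, 24/7]
R3 ← R3 + (3/2)·R1: [0, -2, -4, -8]
R3 ← R3 + (7/3)·R2: [0, 0, 0, 0]
2 nonzero rows, so rank(MC) = 2.

2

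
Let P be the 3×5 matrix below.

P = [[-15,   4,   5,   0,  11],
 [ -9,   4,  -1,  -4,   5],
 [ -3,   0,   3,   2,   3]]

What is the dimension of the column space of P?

Row reduce to echelon form.
R2 ← R2 − (3/5)·R1: [0, 8/5, -4, -4, -8/5]
R3 ← R3 − (1/5)·R1: [0, -4/5, 2, 2, 4/5]
R3 ← R3 + (1/2)·R2: [0, 0, 0, 0, 0]
Echelon form has 2 nonzero rows, so rank(P) = 2.
The column space has dimension equal to the rank: 2.

2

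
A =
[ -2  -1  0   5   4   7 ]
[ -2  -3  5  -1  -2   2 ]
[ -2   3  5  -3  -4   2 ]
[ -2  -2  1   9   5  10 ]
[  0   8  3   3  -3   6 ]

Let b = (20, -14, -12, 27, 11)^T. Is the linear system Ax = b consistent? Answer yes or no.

Row reduce the augmented matrix [A | b].
R2 ← R2 − R1: [0, -2, 5, -6, -6, -5, -34]
R3 ← R3 − R1: [0, 4, 5, -8, -8, -5, -32]
R4 ← R4 − R1: [0, -1, 1, 4, 1, 3, 7]
R3 ← R3 + (2)·R2: [0, 0, 15, -20, -20, -15, -100]
R4 ← R4 − (1/2)·R2: [0, 0, -3/2, 7, 4, 11/2, 24]
R5 ← R5 + (4)·R2: [0, 0, 23, -21, -27, -14, -125]
R4 ← R4 + (1/10)·R3: [0, 0, 0, 5, 2, 4, 14]
R5 ← R5 − (23/15)·R3: [0, 0, 0, 29/3, 11/3, 9, 85/3]
R5 ← R5 − (29/15)·R4: [0, 0, 0, 0, -1/5, 19/15, 19/15]
The echelon form has 5 nonzero rows, and every pivot lies in the first 6 columns, so rank(A) = rank([A|b]) = 5.
The system is consistent.

yes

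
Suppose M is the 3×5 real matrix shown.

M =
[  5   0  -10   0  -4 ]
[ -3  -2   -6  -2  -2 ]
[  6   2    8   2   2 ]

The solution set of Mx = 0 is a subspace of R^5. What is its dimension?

2

Row reduce to echelon form.
R2 ← R2 + (3/5)·R1: [0, -2, -12, -2, -22/5]
R3 ← R3 − (6/5)·R1: [0, 2, 20, 2, 34/5]
R3 ← R3 + R2: [0, 0, 8, 0, 12/5]
3 nonzero rows, so rank(M) = 3.
M has 5 columns; by rank–nullity, nullity = 5 − 3 = 2.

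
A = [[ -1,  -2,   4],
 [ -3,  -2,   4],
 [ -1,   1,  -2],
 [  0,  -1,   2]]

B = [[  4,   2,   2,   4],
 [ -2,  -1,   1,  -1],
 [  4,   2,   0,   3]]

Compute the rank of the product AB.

2

First compute AB:
[[ 16,   8,  -4,  10],
 [  8,   4,  -8,   2],
 [-14,  -7,  -1, -11],
 [ 10,   5,  -1,   7]]
Now row reduce the product.
R2 ← R2 − (1/2)·R1: [0, 0, -6, -3]
R3 ← R3 + (7/8)·R1: [0, 0, -9/2, -9/4]
R4 ← R4 − (5/8)·R1: [0, 0, 3/2, 3/4]
R3 ← R3 − (3/4)·R2: [0, 0, 0, 0]
R4 ← R4 + (1/4)·R2: [0, 0, 0, 0]
2 nonzero rows, so rank(AB) = 2.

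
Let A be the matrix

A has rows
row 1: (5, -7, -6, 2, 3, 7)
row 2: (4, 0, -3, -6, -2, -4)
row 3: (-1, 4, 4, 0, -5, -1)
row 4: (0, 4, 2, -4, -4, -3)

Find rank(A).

Row reduce to echelon form.
R2 ← R2 − (4/5)·R1: [0, 28/5, 9/5, -38/5, -22/5, -48/5]
R3 ← R3 + (1/5)·R1: [0, 13/5, 14/5, 2/5, -22/5, 2/5]
R3 ← R3 − (13/28)·R2: [0, 0, 55/28, 55/14, -33/14, 34/7]
R4 ← R4 − (5/7)·R2: [0, 0, 5/7, 10/7, -6/7, 27/7]
R4 ← R4 − (4/11)·R3: [0, 0, 0, 0, 0, 23/11]
Echelon form has 4 nonzero rows, so rank(A) = 4.

4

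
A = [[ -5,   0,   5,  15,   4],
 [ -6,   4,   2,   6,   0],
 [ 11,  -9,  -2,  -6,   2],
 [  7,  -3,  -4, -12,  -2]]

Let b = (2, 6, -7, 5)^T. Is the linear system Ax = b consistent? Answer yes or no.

Row reduce the augmented matrix [A | b].
R2 ← R2 − (6/5)·R1: [0, 4, -4, -12, -24/5, 18/5]
R3 ← R3 + (11/5)·R1: [0, -9, 9, 27, 54/5, -13/5]
R4 ← R4 + (7/5)·R1: [0, -3, 3, 9, 18/5, 39/5]
R3 ← R3 + (9/4)·R2: [0, 0, 0, 0, 0, 11/2]
R4 ← R4 + (3/4)·R2: [0, 0, 0, 0, 0, 21/2]
R4 ← R4 − (21/11)·R3: [0, 0, 0, 0, 0, 0]
The echelon form has 3 nonzero rows; the last pivot sits in the augmented column, so rank(A) = 2 but rank([A|b]) = 3.
Since the ranks differ, the system is inconsistent.

no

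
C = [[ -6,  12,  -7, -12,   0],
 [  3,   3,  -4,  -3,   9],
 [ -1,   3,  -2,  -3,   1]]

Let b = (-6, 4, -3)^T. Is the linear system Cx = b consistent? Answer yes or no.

Row reduce the augmented matrix [C | b].
R2 ← R2 + (1/2)·R1: [0, 9, -15/2, -9, 9, 1]
R3 ← R3 − (1/6)·R1: [0, 1, -5/6, -1, 1, -2]
R3 ← R3 − (1/9)·R2: [0, 0, 0, 0, 0, -19/9]
The echelon form has 3 nonzero rows; the last pivot sits in the augmented column, so rank(C) = 2 but rank([C|b]) = 3.
Since the ranks differ, the system is inconsistent.

no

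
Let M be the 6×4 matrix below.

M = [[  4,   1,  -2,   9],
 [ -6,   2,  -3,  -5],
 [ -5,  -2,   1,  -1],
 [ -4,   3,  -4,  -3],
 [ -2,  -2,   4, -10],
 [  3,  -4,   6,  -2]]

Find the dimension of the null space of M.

Row reduce to echelon form.
R2 ← R2 + (3/2)·R1: [0, 7/2, -6, 17/2]
R3 ← R3 + (5/4)·R1: [0, -3/4, -3/2, 41/4]
R4 ← R4 + R1: [0, 4, -6, 6]
R5 ← R5 + (1/2)·R1: [0, -3/2, 3, -11/2]
R6 ← R6 − (3/4)·R1: [0, -19/4, 15/2, -35/4]
R3 ← R3 + (3/14)·R2: [0, 0, -39/14, 169/14]
R4 ← R4 − (8/7)·R2: [0, 0, 6/7, -26/7]
R5 ← R5 + (3/7)·R2: [0, 0, 3/7, -13/7]
R6 ← R6 + (19/14)·R2: [0, 0, -9/14, 39/14]
R4 ← R4 + (4/13)·R3: [0, 0, 0, 0]
R5 ← R5 + (2/13)·R3: [0, 0, 0, 0]
R6 ← R6 − (3/13)·R3: [0, 0, 0, 0]
3 nonzero rows, so rank(M) = 3.
M has 4 columns; by rank–nullity, nullity = 4 − 3 = 1.

1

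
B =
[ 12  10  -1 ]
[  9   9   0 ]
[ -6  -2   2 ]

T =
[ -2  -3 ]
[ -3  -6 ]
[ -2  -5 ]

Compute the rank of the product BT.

2

First compute BT:
[[-52, -91],
 [-45, -81],
 [ 14,  20]]
Now row reduce the product.
R2 ← R2 − (45/52)·R1: [0, -9/4]
R3 ← R3 + (7/26)·R1: [0, -9/2]
R3 ← R3 − (2)·R2: [0, 0]
2 nonzero rows, so rank(BT) = 2.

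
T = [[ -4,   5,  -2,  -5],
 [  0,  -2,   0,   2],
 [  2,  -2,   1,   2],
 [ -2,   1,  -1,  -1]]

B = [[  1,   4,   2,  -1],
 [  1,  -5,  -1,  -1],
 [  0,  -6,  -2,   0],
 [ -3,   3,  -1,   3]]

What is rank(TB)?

First compute TB:
[[ 16, -44,  -4, -16],
 [ -8,  16,   0,   8],
 [ -6,  18,   2,   6],
 [  2, -10,  -2,  -2]]
Now row reduce the product.
R2 ← R2 + (1/2)·R1: [0, -6, -2, 0]
R3 ← R3 + (3/8)·R1: [0, 3/2, 1/2, 0]
R4 ← R4 − (1/8)·R1: [0, -9/2, -3/2, 0]
R3 ← R3 + (1/4)·R2: [0, 0, 0, 0]
R4 ← R4 − (3/4)·R2: [0, 0, 0, 0]
2 nonzero rows, so rank(TB) = 2.

2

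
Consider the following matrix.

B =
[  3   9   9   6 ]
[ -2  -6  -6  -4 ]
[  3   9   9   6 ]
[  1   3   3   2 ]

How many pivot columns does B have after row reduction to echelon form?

1

Row reduce to echelon form.
R2 ← R2 + (2/3)·R1: [0, 0, 0, 0]
R3 ← R3 − R1: [0, 0, 0, 0]
R4 ← R4 − (1/3)·R1: [0, 0, 0, 0]
Echelon form has 1 nonzero row, so rank(B) = 1.
Each nonzero row contributes one pivot column: 1 pivot columns.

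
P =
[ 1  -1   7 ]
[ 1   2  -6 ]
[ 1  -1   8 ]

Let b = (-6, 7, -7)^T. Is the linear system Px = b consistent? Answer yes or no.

Row reduce the augmented matrix [P | b].
R2 ← R2 − R1: [0, 3, -13, 13]
R3 ← R3 − R1: [0, 0, 1, -1]
The echelon form has 3 nonzero rows, and every pivot lies in the first 3 columns, so rank(P) = rank([P|b]) = 3.
The system is consistent.

yes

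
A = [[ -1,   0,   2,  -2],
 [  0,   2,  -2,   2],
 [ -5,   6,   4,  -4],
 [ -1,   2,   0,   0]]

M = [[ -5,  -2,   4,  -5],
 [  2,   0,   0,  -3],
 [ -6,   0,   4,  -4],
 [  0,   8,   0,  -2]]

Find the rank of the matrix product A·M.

2

First compute AM:
[[ -7, -14,   4,   1],
 [ 16,  16,  -8,  -2],
 [ 13, -22,  -4,  -1],
 [  9,   2,  -4,  -1]]
Now row reduce the product.
R2 ← R2 + (16/7)·R1: [0, -16, 8/7, 2/7]
R3 ← R3 + (13/7)·R1: [0, -48, 24/7, 6/7]
R4 ← R4 + (9/7)·R1: [0, -16, 8/7, 2/7]
R3 ← R3 − (3)·R2: [0, 0, 0, 0]
R4 ← R4 − R2: [0, 0, 0, 0]
2 nonzero rows, so rank(AM) = 2.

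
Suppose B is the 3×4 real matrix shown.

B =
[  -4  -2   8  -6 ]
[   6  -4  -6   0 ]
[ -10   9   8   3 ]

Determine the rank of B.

2

Row reduce to echelon form.
R2 ← R2 + (3/2)·R1: [0, -7, 6, -9]
R3 ← R3 − (5/2)·R1: [0, 14, -12, 18]
R3 ← R3 + (2)·R2: [0, 0, 0, 0]
Echelon form has 2 nonzero rows, so rank(B) = 2.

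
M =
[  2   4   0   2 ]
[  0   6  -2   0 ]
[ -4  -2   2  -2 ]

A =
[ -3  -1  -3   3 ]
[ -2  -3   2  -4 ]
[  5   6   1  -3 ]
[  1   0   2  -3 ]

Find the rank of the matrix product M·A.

First compute MA:
[[-12, -14,   6, -16],
 [-22, -30,  10, -18],
 [ 24,  22,   6,  -4]]
Now row reduce the product.
R2 ← R2 − (11/6)·R1: [0, -13/3, -1, 34/3]
R3 ← R3 + (2)·R1: [0, -6, 18, -36]
R3 ← R3 − (18/13)·R2: [0, 0, 252/13, -672/13]
3 nonzero rows, so rank(MA) = 3.

3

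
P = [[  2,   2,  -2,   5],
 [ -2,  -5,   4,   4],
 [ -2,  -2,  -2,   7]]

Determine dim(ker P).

1

Row reduce to echelon form.
R2 ← R2 + R1: [0, -3, 2, 9]
R3 ← R3 + R1: [0, 0, -4, 12]
3 nonzero rows, so rank(P) = 3.
P has 4 columns; by rank–nullity, nullity = 4 − 3 = 1.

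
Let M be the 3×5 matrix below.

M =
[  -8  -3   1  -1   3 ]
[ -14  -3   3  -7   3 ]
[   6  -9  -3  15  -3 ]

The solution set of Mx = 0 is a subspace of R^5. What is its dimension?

Row reduce to echelon form.
R2 ← R2 − (7/4)·R1: [0, 9/4, 5/4, -21/4, -9/4]
R3 ← R3 + (3/4)·R1: [0, -45/4, -9/4, 57/4, -3/4]
R3 ← R3 + (5)·R2: [0, 0, 4, -12, -12]
3 nonzero rows, so rank(M) = 3.
M has 5 columns; by rank–nullity, nullity = 5 − 3 = 2.

2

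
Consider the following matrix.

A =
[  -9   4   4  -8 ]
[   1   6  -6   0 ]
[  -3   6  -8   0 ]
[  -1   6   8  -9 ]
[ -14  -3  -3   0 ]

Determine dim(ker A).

Row reduce to echelon form.
R2 ← R2 + (1/9)·R1: [0, 58/9, -50/9, -8/9]
R3 ← R3 − (1/3)·R1: [0, 14/3, -28/3, 8/3]
R4 ← R4 − (1/9)·R1: [0, 50/9, 68/9, -73/9]
R5 ← R5 − (14/9)·R1: [0, -83/9, -83/9, 112/9]
R3 ← R3 − (21/29)·R2: [0, 0, -154/29, 96/29]
R4 ← R4 − (25/29)·R2: [0, 0, 358/29, -213/29]
R5 ← R5 + (83/58)·R2: [0, 0, -498/29, 324/29]
R4 ← R4 + (179/77)·R3: [0, 0, 0, 27/77]
R5 ← R5 − (249/77)·R3: [0, 0, 0, 36/77]
R5 ← R5 − (4/3)·R4: [0, 0, 0, 0]
4 nonzero rows, so rank(A) = 4.
A has 4 columns; by rank–nullity, nullity = 4 − 4 = 0.

0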